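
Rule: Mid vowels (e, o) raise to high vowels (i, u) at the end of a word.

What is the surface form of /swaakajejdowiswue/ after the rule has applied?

swaakajejdowiswui

/e/ is a mid vowel in word-final position, so it raises to [i].
The other instances of /e/, /o/ do not occur in the required environment and remain unchanged.
Surface form: [swaakajejdowiswui].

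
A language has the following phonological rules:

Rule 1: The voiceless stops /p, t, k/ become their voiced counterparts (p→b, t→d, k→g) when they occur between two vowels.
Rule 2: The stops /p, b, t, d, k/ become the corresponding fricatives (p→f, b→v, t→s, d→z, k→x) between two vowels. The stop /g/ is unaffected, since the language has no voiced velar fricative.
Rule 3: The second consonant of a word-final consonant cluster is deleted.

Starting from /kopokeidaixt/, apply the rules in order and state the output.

Rule 1 (intervocalic voicing): /p/ is a voiceless stop between vowels /o/ and /o/, so it voices to [b]. /k/ is a voiceless stop between vowels /o/ and /e/, so it voices to [g]. /kopokeidaixt/ → kobogeidaixt.
Rule 2 (intervocalic spirantization): /b/ is a stop between vowels /o/ and /o/, so it spirantizes to the fricative [v]. /d/ is a stop between vowels /i/ and /a/, so it spirantizes to the fricative [z]. /kobogeidaixt/ → kovogeizaixt.
Rule 3 (final cluster simplification): /t/ is the second consonant of a word-final cluster /xt/, so it deletes. /kovogeizaixt/ → kovogeizaix.

kovogeizaix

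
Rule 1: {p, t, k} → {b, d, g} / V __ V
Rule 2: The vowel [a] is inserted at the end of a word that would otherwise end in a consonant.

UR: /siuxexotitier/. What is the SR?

Rule 1 (intervocalic voicing): /t/ is a voiceless stop between vowels /o/ and /i/, so it voices to [d]. /t/ is a voiceless stop between vowels /i/ and /i/, so it voices to [d]. /siuxexotitier/ → siuxexodidier.
Rule 2 (final a-epenthesis): the form ends in the consonant /r/, so [a] is inserted word-finally. /siuxexodidier/ → siuxexodidiera.

siuxexodidiera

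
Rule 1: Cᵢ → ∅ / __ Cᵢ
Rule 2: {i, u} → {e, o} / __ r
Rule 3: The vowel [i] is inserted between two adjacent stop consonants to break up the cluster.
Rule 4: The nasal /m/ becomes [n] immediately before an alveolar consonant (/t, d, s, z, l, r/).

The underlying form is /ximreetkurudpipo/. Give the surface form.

xinreetikorudipipo

Rule 1 (degemination): no segment meets the environment; /ximreetkurudpipo/ is unchanged.
Rule 2 (pre-rhotic lowering): /u/ is a high vowel immediately before /r/, so it lowers to [o]. /ximreetkurudpipo/ → ximreetkorudpipo.
Rule 3 (stop-cluster i-epenthesis): /t/ and /k/ form a stop–stop cluster, so [i] is inserted between them. /d/ and /p/ form a stop–stop cluster, so [i] is inserted between them. /ximreetkorudpipo/ → ximreetikorudipipo.
Rule 4 (nasal place assimilation): /m/ precedes the alveolar consonant /r/, so it assimilates in place to [n]. /ximreetikorudipipo/ → xinreetikorudipipo.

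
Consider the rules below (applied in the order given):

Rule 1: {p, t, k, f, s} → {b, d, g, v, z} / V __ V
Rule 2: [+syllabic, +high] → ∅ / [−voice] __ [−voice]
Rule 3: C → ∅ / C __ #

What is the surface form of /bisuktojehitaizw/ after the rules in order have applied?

Rule 1 (intervocalic voicing): /s/ is a voiceless obstruent between vowels /i/ and /u/, so it voices to [z]. /t/ is a voiceless obstruent between vowels /i/ and /a/, so it voices to [d]. /bisuktojehitaizw/ → bizuktojehidaizw.
Rule 2 (high vowel syncope): no segment meets the environment; /bizuktojehidaizw/ is unchanged.
Rule 3 (final cluster simplification): /w/ is the second consonant of a word-final cluster /zw/, so it deletes. /bizuktojehidaizw/ → bizuktojehidaiz.

bizuktojehidaiz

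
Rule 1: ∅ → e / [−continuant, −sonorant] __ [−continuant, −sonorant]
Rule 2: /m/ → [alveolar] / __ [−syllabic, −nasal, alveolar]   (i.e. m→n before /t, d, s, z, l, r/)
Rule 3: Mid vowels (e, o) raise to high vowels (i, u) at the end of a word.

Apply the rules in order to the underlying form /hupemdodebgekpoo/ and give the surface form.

Rule 1 (stop-cluster e-epenthesis): /b/ and /g/ form a stop–stop cluster, so [e] is inserted between them. /k/ and /p/ form a stop–stop cluster, so [e] is inserted between them. /hupemdodebgekpoo/ → hupemdodebegekepoo.
Rule 2 (nasal place assimilation): /m/ precedes the alveolar consonant /d/, so it assimilates in place to [n]. /hupemdodebegekepoo/ → hupendodebegekepoo.
Rule 3 (final vowel raising): /o/ is a mid vowel in word-final position, so it raises to [u]. /hupendodebegekepoo/ → hupendodebegekepou.

hupendodebegekepou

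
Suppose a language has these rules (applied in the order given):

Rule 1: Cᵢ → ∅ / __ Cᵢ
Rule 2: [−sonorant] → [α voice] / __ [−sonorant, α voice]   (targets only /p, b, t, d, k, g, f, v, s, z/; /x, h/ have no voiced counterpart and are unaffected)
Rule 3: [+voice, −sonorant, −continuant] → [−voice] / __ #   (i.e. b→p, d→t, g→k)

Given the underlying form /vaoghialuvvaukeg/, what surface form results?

Rule 1 (degemination): /vv/ is a geminate; the first /v/ deletes. /vaoghialuvvaukeg/ → vaoghialuvaukeg.
Rule 2 (regressive voicing assimilation): /g/ precedes the voiceless obstruent /h/, so it devoices to [k] by assimilation. /vaoghialuvaukeg/ → vaokhialuvaukeg.
Rule 3 (final devoicing): /g/ is a voiced stop in word-final position, so it devoices to [k]. /vaokhialuvaukeg/ → vaokhialuvaukek.

vaokhialuvaukek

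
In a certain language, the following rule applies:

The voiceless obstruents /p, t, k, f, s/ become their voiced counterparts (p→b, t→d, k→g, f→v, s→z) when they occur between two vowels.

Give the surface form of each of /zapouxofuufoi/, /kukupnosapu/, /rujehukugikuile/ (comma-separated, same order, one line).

/zapouxofuufoi/: /p/ is a voiceless obstruent between vowels /a/ and /o/, so it voices to [b]. /f/ is a voiceless obstruent between vowels /o/ and /u/, so it voices to [v]. /f/ is a voiceless obstruent between vowels /u/ and /o/, so it voices to [v]. → [zabouxovuuvoi].
/kukupnosapu/: /k/ is a voiceless obstruent between vowels /u/ and /u/, so it voices to [g]. /s/ is a voiceless obstruent between vowels /o/ and /a/, so it voices to [z]. /p/ is a voiceless obstruent between vowels /a/ and /u/, so it voices to [b]. → [kugupnozabu].
/rujehukugikuile/: /k/ is a voiceless obstruent between vowels /u/ and /u/, so it voices to [g]. /k/ is a voiceless obstruent between vowels /i/ and /u/, so it voices to [g]. → [rujehugugiguile].

zabouxovuuvoi, kugupnozabu, rujehugugiguile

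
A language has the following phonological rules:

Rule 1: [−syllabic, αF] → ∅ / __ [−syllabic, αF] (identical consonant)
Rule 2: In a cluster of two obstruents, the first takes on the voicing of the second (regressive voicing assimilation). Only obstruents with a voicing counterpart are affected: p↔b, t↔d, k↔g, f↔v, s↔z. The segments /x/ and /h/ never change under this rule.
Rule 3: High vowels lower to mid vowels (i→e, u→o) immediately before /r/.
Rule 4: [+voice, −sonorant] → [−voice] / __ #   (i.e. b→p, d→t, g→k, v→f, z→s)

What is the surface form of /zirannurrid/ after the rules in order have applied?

zeranorit

Rule 1 (degemination): /nn/ is a geminate; the first /n/ deletes. /rr/ is a geminate; the first /r/ deletes. /zirannurrid/ → ziranurid.
Rule 2 (regressive voicing assimilation): no segment meets the environment; /ziranurid/ is unchanged.
Rule 3 (pre-rhotic lowering): /i/ is a high vowel immediately before /r/, so it lowers to [e]. /u/ is a high vowel immediately before /r/, so it lowers to [o]. /ziranurid/ → zeranorid.
Rule 4 (final devoicing): /d/ is a voiced obstruent in word-final position, so it devoices to [t]. /zeranorid/ → zeranorit.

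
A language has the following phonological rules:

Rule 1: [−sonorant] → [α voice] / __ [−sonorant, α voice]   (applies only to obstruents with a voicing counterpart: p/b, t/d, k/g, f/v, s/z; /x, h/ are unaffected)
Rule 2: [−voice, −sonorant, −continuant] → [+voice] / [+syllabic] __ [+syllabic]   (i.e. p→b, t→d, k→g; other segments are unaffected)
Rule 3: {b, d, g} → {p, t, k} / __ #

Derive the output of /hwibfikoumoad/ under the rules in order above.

hwipfigoumoat

Rule 1 (regressive voicing assimilation): /b/ precedes the voiceless obstruent /f/, so it devoices to [p] by assimilation. /hwibfikoumoad/ → hwipfikoumoad.
Rule 2 (intervocalic voicing): /k/ is a voiceless stop between vowels /i/ and /o/, so it voices to [g]. /hwipfikoumoad/ → hwipfigoumoad.
Rule 3 (final devoicing): /d/ is a voiced stop in word-final position, so it devoices to [t]. /hwipfigoumoad/ → hwipfigoumoat.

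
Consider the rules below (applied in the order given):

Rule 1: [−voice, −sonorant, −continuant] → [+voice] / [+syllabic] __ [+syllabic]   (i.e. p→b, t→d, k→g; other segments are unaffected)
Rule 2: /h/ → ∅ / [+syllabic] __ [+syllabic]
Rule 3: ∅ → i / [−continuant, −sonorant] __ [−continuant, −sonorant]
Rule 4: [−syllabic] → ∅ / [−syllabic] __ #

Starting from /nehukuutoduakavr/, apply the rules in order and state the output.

Rule 1 (intervocalic voicing): /k/ is a voiceless stop between vowels /u/ and /u/, so it voices to [g]. /t/ is a voiceless stop between vowels /u/ and /o/, so it voices to [d]. /k/ is a voiceless stop between vowels /a/ and /a/, so it voices to [g]. /nehukuutoduakavr/ → nehuguudoduagavr.
Rule 2 (intervocalic h-deletion): /h/ occurs between vowels /e/ and /u/, so it deletes. /nehuguudoduagavr/ → neuguudoduagavr.
Rule 3 (stop-cluster i-epenthesis): no segment meets the environment; /neuguudoduagavr/ is unchanged.
Rule 4 (final cluster simplification): /r/ is the second consonant of a word-final cluster /vr/, so it deletes. /neuguudoduagavr/ → neuguudoduagav.

neuguudoduagav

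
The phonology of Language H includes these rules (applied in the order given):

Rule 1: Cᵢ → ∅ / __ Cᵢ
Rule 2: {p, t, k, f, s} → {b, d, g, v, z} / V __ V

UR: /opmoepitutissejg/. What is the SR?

Rule 1 (degemination): /ss/ is a geminate; the first /s/ deletes. /opmoepitutissejg/ → opmoepitutisejg.
Rule 2 (intervocalic voicing): /p/ is a voiceless obstruent between vowels /e/ and /i/, so it voices to [b]. /t/ is a voiceless obstruent between vowels /i/ and /u/, so it voices to [d]. /t/ is a voiceless obstruent between vowels /u/ and /i/, so it voices to [d]. /s/ is a voiceless obstruent between vowels /i/ and /e/, so it voices to [z]. /opmoepitutisejg/ → opmoebidudizejg.

opmoebidudizejg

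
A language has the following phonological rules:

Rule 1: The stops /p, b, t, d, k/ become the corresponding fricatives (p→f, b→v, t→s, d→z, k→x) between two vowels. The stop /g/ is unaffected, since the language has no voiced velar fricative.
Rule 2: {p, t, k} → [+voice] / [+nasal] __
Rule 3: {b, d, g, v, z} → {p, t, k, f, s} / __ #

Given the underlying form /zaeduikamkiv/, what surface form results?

Rule 1 (intervocalic spirantization): /d/ is a stop between vowels /e/ and /u/, so it spirantizes to the fricative [z]. /k/ is a stop between vowels /i/ and /a/, so it spirantizes to the fricative [x]. /zaeduikamkiv/ → zaezuixamkiv.
Rule 2 (post-nasal voicing): /k/ is a voiceless stop immediately after the nasal /m/, so it voices to [g]. /zaezuixamkiv/ → zaezuixamgiv.
Rule 3 (final devoicing): /v/ is a voiced obstruent in word-final position, so it devoices to [f]. /zaezuixamgiv/ → zaezuixamgif.

zaezuixamgif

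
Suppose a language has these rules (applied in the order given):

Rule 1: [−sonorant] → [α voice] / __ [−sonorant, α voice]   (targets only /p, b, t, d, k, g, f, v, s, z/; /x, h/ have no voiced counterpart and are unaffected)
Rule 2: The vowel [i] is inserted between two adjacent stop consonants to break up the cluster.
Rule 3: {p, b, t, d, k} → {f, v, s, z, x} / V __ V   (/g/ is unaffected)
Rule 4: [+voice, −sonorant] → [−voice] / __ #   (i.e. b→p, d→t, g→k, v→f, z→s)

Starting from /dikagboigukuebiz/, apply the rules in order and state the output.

Rule 1 (regressive voicing assimilation): no segment meets the environment; /dikagboigukuebiz/ is unchanged.
Rule 2 (stop-cluster i-epenthesis): /g/ and /b/ form a stop–stop cluster, so [i] is inserted between them. /dikagboigukuebiz/ → dikagiboigukuebiz.
Rule 3 (intervocalic spirantization): /k/ is a stop between vowels /i/ and /a/, so it spirantizes to the fricative [x]. /b/ is a stop between vowels /i/ and /o/, so it spirantizes to the fricative [v]. /k/ is a stop between vowels /u/ and /u/, so it spirantizes to the fricative [x]. /b/ is a stop between vowels /e/ and /i/, so it spirantizes to the fricative [v]. /dikagiboigukuebiz/ → dixagivoiguxueviz.
Rule 4 (final devoicing): /z/ is a voiced obstruent in word-final position, so it devoices to [s]. /dixagivoiguxueviz/ → dixagivoiguxuevis.

dixagivoiguxuevis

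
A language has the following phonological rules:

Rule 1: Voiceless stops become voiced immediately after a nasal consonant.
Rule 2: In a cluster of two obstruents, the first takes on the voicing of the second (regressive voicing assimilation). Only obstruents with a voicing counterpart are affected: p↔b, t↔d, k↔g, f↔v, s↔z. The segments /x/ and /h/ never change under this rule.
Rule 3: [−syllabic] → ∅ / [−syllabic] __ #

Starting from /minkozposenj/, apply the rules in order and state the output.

Rule 1 (post-nasal voicing): /k/ is a voiceless stop immediately after the nasal /n/, so it voices to [g]. /minkozposenj/ → mingozposenj.
Rule 2 (regressive voicing assimilation): /z/ precedes the voiceless obstruent /p/, so it devoices to [s] by assimilation. /mingozposenj/ → mingosposenj.
Rule 3 (final cluster simplification): /j/ is the second consonant of a word-final cluster /nj/, so it deletes. /mingosposenj/ → mingosposen.

mingosposen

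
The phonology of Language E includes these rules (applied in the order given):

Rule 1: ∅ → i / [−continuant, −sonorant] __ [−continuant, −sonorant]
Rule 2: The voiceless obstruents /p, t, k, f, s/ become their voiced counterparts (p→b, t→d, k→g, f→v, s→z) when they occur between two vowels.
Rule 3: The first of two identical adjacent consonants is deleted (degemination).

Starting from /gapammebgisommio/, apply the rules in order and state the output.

Rule 1 (stop-cluster i-epenthesis): /b/ and /g/ form a stop–stop cluster, so [i] is inserted between them. /gapammebgisommio/ → gapammebigisommio.
Rule 2 (intervocalic voicing): /p/ is a voiceless obstruent between vowels /a/ and /a/, so it voices to [b]. /s/ is a voiceless obstruent between vowels /i/ and /o/, so it voices to [z]. /gapammebigisommio/ → gabammebigizommio.
Rule 3 (degemination): /mm/ is a geminate; the first /m/ deletes. /mm/ is a geminate; the first /m/ deletes. /gabammebigizommio/ → gabamebigizomio.

gabamebigizomio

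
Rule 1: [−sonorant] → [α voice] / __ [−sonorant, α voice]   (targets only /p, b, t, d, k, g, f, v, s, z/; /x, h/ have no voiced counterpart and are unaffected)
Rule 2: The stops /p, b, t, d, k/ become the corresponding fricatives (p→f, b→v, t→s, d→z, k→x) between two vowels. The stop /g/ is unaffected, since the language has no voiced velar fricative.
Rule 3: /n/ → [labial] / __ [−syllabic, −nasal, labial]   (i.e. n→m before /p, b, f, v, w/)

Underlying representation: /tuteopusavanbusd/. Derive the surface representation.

Rule 1 (regressive voicing assimilation): /s/ precedes the voiced obstruent /d/, so it voices to [z] by assimilation. /tuteopusavanbusd/ → tuteopusavanbuzd.
Rule 2 (intervocalic spirantization): /t/ is a stop between vowels /u/ and /e/, so it spirantizes to the fricative [s]. /p/ is a stop between vowels /o/ and /u/, so it spirantizes to the fricative [f]. /tuteopusavanbuzd/ → tuseofusavanbuzd.
Rule 3 (nasal place assimilation): /n/ precedes the labial consonant /b/, so it assimilates in place to [m]. /tuseofusavanbuzd/ → tuseofusavambuzd.

tuseofusavambuzd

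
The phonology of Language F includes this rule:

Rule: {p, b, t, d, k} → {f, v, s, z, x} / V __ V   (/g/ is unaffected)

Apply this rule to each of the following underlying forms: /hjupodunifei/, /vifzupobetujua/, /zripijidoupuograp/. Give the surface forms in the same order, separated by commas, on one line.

/hjupodunifei/: /p/ is a stop between vowels /u/ and /o/, so it spirantizes to the fricative [f]. /d/ is a stop between vowels /o/ and /u/, so it spirantizes to the fricative [z]. → [hjufozunifei].
/vifzupobetujua/: /p/ is a stop between vowels /u/ and /o/, so it spirantizes to the fricative [f]. /b/ is a stop between vowels /o/ and /e/, so it spirantizes to the fricative [v]. /t/ is a stop between vowels /e/ and /u/, so it spirantizes to the fricative [s]. → [vifzufovesujua].
/zripijidoupuograp/: /p/ is a stop between vowels /i/ and /i/, so it spirantizes to the fricative [f]. /d/ is a stop between vowels /i/ and /o/, so it spirantizes to the fricative [z]. /p/ is a stop between vowels /u/ and /u/, so it spirantizes to the fricative [f]. → [zrifijizoufuograp].

hjufozunifei, vifzufovesujua, zrifijizoufuograp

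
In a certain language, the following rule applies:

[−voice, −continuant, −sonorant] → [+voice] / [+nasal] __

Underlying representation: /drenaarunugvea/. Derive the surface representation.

No segment of /drenaarunugvea/ meets the structural description of the rule, so the form surfaces unchanged.

drenaarunugvea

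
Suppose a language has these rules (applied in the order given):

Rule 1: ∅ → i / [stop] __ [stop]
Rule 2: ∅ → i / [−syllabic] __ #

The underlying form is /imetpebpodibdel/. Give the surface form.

Rule 1 (stop-cluster i-epenthesis): /t/ and /p/ form a stop–stop cluster, so [i] is inserted between them. /b/ and /p/ form a stop–stop cluster, so [i] is inserted between them. /b/ and /d/ form a stop–stop cluster, so [i] is inserted between them. /imetpebpodibdel/ → imetipebipodibidel.
Rule 2 (final i-epenthesis): the form ends in the consonant /l/, so [i] is inserted word-finally. /imetipebipodibidel/ → imetipebipodibideli.

imetipebipodibideli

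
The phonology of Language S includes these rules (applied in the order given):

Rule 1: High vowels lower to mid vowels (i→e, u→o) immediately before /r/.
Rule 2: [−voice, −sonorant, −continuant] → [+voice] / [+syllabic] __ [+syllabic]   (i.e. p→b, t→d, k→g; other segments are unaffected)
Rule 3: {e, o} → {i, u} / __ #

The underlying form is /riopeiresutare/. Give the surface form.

riobeeresudari

Rule 1 (pre-rhotic lowering): /i/ is a high vowel immediately before /r/, so it lowers to [e]. /riopeiresutare/ → riopeeresutare.
Rule 2 (intervocalic voicing): /p/ is a voiceless stop between vowels /o/ and /e/, so it voices to [b]. /t/ is a voiceless stop between vowels /u/ and /a/, so it voices to [d]. /riopeeresutare/ → riobeeresudare.
Rule 3 (final vowel raising): /e/ is a mid vowel in word-final position, so it raises to [i]. /riobeeresudare/ → riobeeresudari.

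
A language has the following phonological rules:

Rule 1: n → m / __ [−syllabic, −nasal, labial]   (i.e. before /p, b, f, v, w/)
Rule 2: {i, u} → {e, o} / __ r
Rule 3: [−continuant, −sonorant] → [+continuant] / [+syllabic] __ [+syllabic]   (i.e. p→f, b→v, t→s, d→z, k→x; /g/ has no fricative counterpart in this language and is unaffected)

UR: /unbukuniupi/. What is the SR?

Rule 1 (nasal place assimilation): /n/ precedes the labial consonant /b/, so it assimilates in place to [m]. /unbukuniupi/ → umbukuniupi.
Rule 2 (pre-rhotic lowering): no segment meets the environment; /umbukuniupi/ is unchanged.
Rule 3 (intervocalic spirantization): /k/ is a stop between vowels /u/ and /u/, so it spirantizes to the fricative [x]. /p/ is a stop between vowels /u/ and /i/, so it spirantizes to the fricative [f]. /umbukuniupi/ → umbuxuniufi.

umbuxuniufi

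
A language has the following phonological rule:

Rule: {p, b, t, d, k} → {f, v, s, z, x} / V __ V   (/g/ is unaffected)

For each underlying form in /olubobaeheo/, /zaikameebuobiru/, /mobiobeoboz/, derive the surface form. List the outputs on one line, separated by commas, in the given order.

/olubobaeheo/: /b/ is a stop between vowels /u/ and /o/, so it spirantizes to the fricative [v]. /b/ is a stop between vowels /o/ and /a/, so it spirantizes to the fricative [v]. → [oluvovaeheo].
/zaikameebuobiru/: /k/ is a stop between vowels /i/ and /a/, so it spirantizes to the fricative [x]. /b/ is a stop between vowels /e/ and /u/, so it spirantizes to the fricative [v]. /b/ is a stop between vowels /o/ and /i/, so it spirantizes to the fricative [v]. → [zaixameevuoviru].
/mobiobeoboz/: /b/ is a stop between vowels /o/ and /i/, so it spirantizes to the fricative [v]. /b/ is a stop between vowels /o/ and /e/, so it spirantizes to the fricative [v]. /b/ is a stop between vowels /o/ and /o/, so it spirantizes to the fricative [v]. → [movioveovoz].

oluvovaeheo, zaixameevuoviru, movioveovoz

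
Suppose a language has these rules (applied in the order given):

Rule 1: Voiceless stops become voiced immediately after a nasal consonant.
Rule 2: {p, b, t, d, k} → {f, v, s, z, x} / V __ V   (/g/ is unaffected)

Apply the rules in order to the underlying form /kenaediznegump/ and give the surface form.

kenaeziznegumb

Rule 1 (post-nasal voicing): /p/ is a voiceless stop immediately after the nasal /m/, so it voices to [b]. /kenaediznegump/ → kenaediznegumb.
Rule 2 (intervocalic spirantization): /d/ is a stop between vowels /e/ and /i/, so it spirantizes to the fricative [z]. /kenaediznegumb/ → kenaeziznegumb.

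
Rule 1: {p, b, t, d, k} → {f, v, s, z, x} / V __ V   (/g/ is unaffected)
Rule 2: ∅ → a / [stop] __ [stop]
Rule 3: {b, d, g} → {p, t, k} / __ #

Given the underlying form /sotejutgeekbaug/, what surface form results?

Rule 1 (intervocalic spirantization): /t/ is a stop between vowels /o/ and /e/, so it spirantizes to the fricative [s]. /sotejutgeekbaug/ → sosejutgeekbaug.
Rule 2 (stop-cluster a-epenthesis): /t/ and /g/ form a stop–stop cluster, so [a] is inserted between them. /k/ and /b/ form a stop–stop cluster, so [a] is inserted between them. /sosejutgeekbaug/ → sosejutageekabaug.
Rule 3 (final devoicing): /g/ is a voiced stop in word-final position, so it devoices to [k]. /sosejutageekabaug/ → sosejutageekabauk.

sosejutageekabauk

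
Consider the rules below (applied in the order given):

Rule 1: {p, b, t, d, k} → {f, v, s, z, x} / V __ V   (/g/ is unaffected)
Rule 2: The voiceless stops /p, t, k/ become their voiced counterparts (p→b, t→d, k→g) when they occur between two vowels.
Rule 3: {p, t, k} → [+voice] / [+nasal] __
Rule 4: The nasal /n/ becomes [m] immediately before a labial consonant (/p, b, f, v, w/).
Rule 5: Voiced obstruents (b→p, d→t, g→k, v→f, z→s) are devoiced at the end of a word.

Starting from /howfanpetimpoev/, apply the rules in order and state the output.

Rule 1 (intervocalic spirantization): /t/ is a stop between vowels /e/ and /i/, so it spirantizes to the fricative [s]. /howfanpetimpoev/ → howfanpesimpoev.
Rule 2 (intervocalic voicing): no segment meets the environment; /howfanpesimpoev/ is unchanged.
Rule 3 (post-nasal voicing): /p/ is a voiceless stop immediately after the nasal /n/, so it voices to [b]. /p/ is a voiceless stop immediately after the nasal /m/, so it voices to [b]. /howfanpesimpoev/ → howfanbesimboev.
Rule 4 (nasal place assimilation): /n/ precedes the labial consonant /b/, so it assimilates in place to [m]. /howfanbesimboev/ → howfambesimboev.
Rule 5 (final devoicing): /v/ is a voiced obstruent in word-final position, so it devoices to [f]. /howfambesimboev/ → howfambesimboef.

howfambesimboef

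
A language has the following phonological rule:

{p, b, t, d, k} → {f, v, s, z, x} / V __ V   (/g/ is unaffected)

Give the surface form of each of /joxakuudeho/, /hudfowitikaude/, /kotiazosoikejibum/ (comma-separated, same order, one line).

joxaxuuzeho, hudfowisixauze, kosiazosoixejivum

/joxakuudeho/: /k/ is a stop between vowels /a/ and /u/, so it spirantizes to the fricative [x]. /d/ is a stop between vowels /u/ and /e/, so it spirantizes to the fricative [z]. → [joxaxuuzeho].
/hudfowitikaude/: /t/ is a stop between vowels /i/ and /i/, so it spirantizes to the fricative [s]. /k/ is a stop between vowels /i/ and /a/, so it spirantizes to the fricative [x]. /d/ is a stop between vowels /u/ and /e/, so it spirantizes to the fricative [z]. → [hudfowisixauze].
/kotiazosoikejibum/: /t/ is a stop between vowels /o/ and /i/, so it spirantizes to the fricative [s]. /k/ is a stop between vowels /i/ and /e/, so it spirantizes to the fricative [x]. /b/ is a stop between vowels /i/ and /u/, so it spirantizes to the fricative [v]. → [kosiazosoixejivum].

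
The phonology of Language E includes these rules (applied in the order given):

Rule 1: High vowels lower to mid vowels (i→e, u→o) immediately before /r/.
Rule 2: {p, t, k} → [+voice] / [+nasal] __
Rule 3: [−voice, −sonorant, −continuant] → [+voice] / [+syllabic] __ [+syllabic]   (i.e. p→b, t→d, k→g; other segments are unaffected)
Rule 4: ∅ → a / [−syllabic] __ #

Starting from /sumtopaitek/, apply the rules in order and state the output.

Rule 1 (pre-rhotic lowering): no segment meets the environment; /sumtopaitek/ is unchanged.
Rule 2 (post-nasal voicing): /t/ is a voiceless stop immediately after the nasal /m/, so it voices to [d]. /sumtopaitek/ → sumdopaitek.
Rule 3 (intervocalic voicing): /p/ is a voiceless stop between vowels /o/ and /a/, so it voices to [b]. /t/ is a voiceless stop between vowels /i/ and /e/, so it voices to [d]. /sumdopaitek/ → sumdobaidek.
Rule 4 (final a-epenthesis): the form ends in the consonant /k/, so [a] is inserted word-finally. /sumdobaidek/ → sumdobaideka.

sumdobaideka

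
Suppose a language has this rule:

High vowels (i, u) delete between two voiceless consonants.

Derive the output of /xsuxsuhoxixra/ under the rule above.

xsxshoxxra

/u/ is a high vowel flanked by voiceless consonants /s/ and /x/, so it deletes.
/u/ is a high vowel flanked by voiceless consonants /s/ and /h/, so it deletes.
/i/ is a high vowel flanked by voiceless consonants /x/ and /x/, so it deletes.
Surface form: [xsxshoxxra].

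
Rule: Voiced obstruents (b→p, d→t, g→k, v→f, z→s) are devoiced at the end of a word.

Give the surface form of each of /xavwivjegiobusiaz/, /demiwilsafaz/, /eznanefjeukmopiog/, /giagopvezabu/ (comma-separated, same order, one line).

/xavwivjegiobusiaz/: /z/ is a voiced obstruent in word-final position, so it devoices to [s]. → [xavwivjegiobusias].
/demiwilsafaz/: /z/ is a voiced obstruent in word-final position, so it devoices to [s]. → [demiwilsafas].
/eznanefjeukmopiog/: /g/ is a voiced obstruent in word-final position, so it devoices to [k]. → [eznanefjeukmopiok].
/giagopvezabu/: the rule's environment is not met; surfaces unchanged as [giagopvezabu].

xavwivjegiobusias, demiwilsafas, eznanefjeukmopiok, giagopvezabu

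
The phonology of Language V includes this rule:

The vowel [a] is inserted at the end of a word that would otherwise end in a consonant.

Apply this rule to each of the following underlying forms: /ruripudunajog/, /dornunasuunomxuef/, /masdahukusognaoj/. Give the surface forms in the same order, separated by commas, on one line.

/ruripudunajog/: the form ends in the consonant /g/, so [a] is inserted word-finally. → [ruripudunajoga].
/dornunasuunomxuef/: the form ends in the consonant /f/, so [a] is inserted word-finally. → [dornunasuunomxuefa].
/masdahukusognaoj/: the form ends in the consonant /j/, so [a] is inserted word-finally. → [masdahukusognaoja].

ruripudunajoga, dornunasuunomxuefa, masdahukusognaoja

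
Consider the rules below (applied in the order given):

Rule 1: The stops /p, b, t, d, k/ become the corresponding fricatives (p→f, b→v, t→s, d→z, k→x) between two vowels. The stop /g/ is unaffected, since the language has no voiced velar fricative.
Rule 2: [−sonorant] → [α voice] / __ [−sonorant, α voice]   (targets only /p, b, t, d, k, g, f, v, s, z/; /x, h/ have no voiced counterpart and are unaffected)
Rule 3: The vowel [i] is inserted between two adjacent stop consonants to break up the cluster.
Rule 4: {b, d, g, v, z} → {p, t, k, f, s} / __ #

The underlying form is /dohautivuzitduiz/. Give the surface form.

dohausivuzididuis

Rule 1 (intervocalic spirantization): /t/ is a stop between vowels /u/ and /i/, so it spirantizes to the fricative [s]. /dohautivuzitduiz/ → dohausivuzitduiz.
Rule 2 (regressive voicing assimilation): /t/ precedes the voiced obstruent /d/, so it voices to [d] by assimilation. /dohausivuzitduiz/ → dohausivuzidduiz.
Rule 3 (stop-cluster i-epenthesis): /d/ and /d/ form a stop–stop cluster, so [i] is inserted between them. /dohausivuzidduiz/ → dohausivuzididuiz.
Rule 4 (final devoicing): /z/ is a voiced obstruent in word-final position, so it devoices to [s]. /dohausivuzididuiz/ → dohausivuzididuis.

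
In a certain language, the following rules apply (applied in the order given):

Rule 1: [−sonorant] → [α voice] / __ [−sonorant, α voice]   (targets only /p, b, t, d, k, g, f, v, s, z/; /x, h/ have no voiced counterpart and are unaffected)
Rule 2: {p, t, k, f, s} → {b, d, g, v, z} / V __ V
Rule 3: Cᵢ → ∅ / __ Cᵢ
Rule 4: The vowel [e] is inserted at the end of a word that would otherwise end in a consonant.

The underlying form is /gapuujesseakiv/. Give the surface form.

gabuujeseagive

Rule 1 (regressive voicing assimilation): no segment meets the environment; /gapuujesseakiv/ is unchanged.
Rule 2 (intervocalic voicing): /p/ is a voiceless obstruent between vowels /a/ and /u/, so it voices to [b]. /k/ is a voiceless obstruent between vowels /a/ and /i/, so it voices to [g]. /gapuujesseakiv/ → gabuujesseagiv.
Rule 3 (degemination): /ss/ is a geminate; the first /s/ deletes. /gabuujesseagiv/ → gabuujeseagiv.
Rule 4 (final e-epenthesis): the form ends in the consonant /v/, so [e] is inserted word-finally. /gabuujeseagiv/ → gabuujeseagive.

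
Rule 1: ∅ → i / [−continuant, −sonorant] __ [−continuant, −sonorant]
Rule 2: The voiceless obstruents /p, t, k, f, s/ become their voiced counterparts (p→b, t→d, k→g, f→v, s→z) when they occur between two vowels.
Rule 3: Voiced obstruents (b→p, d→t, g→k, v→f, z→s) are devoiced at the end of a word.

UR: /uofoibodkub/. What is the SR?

Rule 1 (stop-cluster i-epenthesis): /d/ and /k/ form a stop–stop cluster, so [i] is inserted between them. /uofoibodkub/ → uofoibodikub.
Rule 2 (intervocalic voicing): /f/ is a voiceless obstruent between vowels /o/ and /o/, so it voices to [v]. /k/ is a voiceless obstruent between vowels /i/ and /u/, so it voices to [g]. /uofoibodikub/ → uovoibodigub.
Rule 3 (final devoicing): /b/ is a voiced obstruent in word-final position, so it devoices to [p]. /uovoibodigub/ → uovoibodigup.

uovoibodigup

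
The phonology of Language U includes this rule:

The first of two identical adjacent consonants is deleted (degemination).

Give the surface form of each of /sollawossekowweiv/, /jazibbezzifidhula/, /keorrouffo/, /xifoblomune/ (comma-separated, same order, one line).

/sollawossekowweiv/: /ll/ is a geminate; the first /l/ deletes. /ss/ is a geminate; the first /s/ deletes. /ww/ is a geminate; the first /w/ deletes. → [solawosekoweiv].
/jazibbezzifidhula/: /bb/ is a geminate; the first /b/ deletes. /zz/ is a geminate; the first /z/ deletes. → [jazibezifidhula].
/keorrouffo/: /rr/ is a geminate; the first /r/ deletes. /ff/ is a geminate; the first /f/ deletes. → [keoroufo].
/xifoblomune/: the rule's environment is not met; surfaces unchanged as [xifoblomune].

solawosekoweiv, jazibezifidhula, keoroufo, xifoblomune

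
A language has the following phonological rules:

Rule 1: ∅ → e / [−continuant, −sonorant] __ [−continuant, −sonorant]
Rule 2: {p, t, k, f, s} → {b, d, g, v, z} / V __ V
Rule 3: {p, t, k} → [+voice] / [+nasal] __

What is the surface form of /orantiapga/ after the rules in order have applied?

orandiabega

Rule 1 (stop-cluster e-epenthesis): /p/ and /g/ form a stop–stop cluster, so [e] is inserted between them. /orantiapga/ → orantiapega.
Rule 2 (intervocalic voicing): /p/ is a voiceless obstruent between vowels /a/ and /e/, so it voices to [b]. /orantiapega/ → orantiabega.
Rule 3 (post-nasal voicing): /t/ is a voiceless stop immediately after the nasal /n/, so it voices to [d]. /orantiabega/ → orandiabega.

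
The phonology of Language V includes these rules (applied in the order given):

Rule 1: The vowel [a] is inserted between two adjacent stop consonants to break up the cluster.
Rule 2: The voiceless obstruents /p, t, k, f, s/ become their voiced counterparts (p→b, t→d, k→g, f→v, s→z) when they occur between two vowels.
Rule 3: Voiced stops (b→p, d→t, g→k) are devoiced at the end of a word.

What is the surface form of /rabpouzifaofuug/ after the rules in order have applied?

rababouzivaovuuk

Rule 1 (stop-cluster a-epenthesis): /b/ and /p/ form a stop–stop cluster, so [a] is inserted between them. /rabpouzifaofuug/ → rabapouzifaofuug.
Rule 2 (intervocalic voicing): /p/ is a voiceless obstruent between vowels /a/ and /o/, so it voices to [b]. /f/ is a voiceless obstruent between vowels /i/ and /a/, so it voices to [v]. /f/ is a voiceless obstruent between vowels /o/ and /u/, so it voices to [v]. /rabapouzifaofuug/ → rababouzivaovuug.
Rule 3 (final devoicing): /g/ is a voiced stop in word-final position, so it devoices to [k]. /rababouzivaovuug/ → rababouzivaovuuk.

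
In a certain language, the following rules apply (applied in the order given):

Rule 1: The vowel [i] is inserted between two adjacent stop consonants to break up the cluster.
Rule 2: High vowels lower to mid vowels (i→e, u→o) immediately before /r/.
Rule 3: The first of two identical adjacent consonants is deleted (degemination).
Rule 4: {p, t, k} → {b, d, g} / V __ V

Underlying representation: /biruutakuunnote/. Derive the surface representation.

beruudaguunode

Rule 1 (stop-cluster i-epenthesis): no segment meets the environment; /biruutakuunnote/ is unchanged.
Rule 2 (pre-rhotic lowering): /i/ is a high vowel immediately before /r/, so it lowers to [e]. /biruutakuunnote/ → beruutakuunnote.
Rule 3 (degemination): /nn/ is a geminate; the first /n/ deletes. /beruutakuunnote/ → beruutakuunote.
Rule 4 (intervocalic voicing): /t/ is a voiceless stop between vowels /u/ and /a/, so it voices to [d]. /k/ is a voiceless stop between vowels /a/ and /u/, so it voices to [g]. /t/ is a voiceless stop between vowels /o/ and /e/, so it voices to [d]. /beruutakuunote/ → beruudaguunode.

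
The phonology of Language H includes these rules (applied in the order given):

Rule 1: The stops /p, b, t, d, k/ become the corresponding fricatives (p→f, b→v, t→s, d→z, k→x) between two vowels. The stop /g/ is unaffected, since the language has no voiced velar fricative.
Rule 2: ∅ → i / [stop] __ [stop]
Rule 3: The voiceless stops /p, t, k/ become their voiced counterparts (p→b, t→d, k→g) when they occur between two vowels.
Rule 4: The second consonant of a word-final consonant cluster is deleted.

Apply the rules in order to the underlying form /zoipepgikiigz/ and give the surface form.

zoifebigixiig

Rule 1 (intervocalic spirantization): /p/ is a stop between vowels /i/ and /e/, so it spirantizes to the fricative [f]. /k/ is a stop between vowels /i/ and /i/, so it spirantizes to the fricative [x]. /zoipepgikiigz/ → zoifepgixiigz.
Rule 2 (stop-cluster i-epenthesis): /p/ and /g/ form a stop–stop cluster, so [i] is inserted between them. /zoifepgixiigz/ → zoifepigixiigz.
Rule 3 (intervocalic voicing): /p/ is a voiceless stop between vowels /e/ and /i/, so it voices to [b]. /zoifepigixiigz/ → zoifebigixiigz.
Rule 4 (final cluster simplification): /z/ is the second consonant of a word-final cluster /gz/, so it deletes. /zoifebigixiigz/ → zoifebigixiig.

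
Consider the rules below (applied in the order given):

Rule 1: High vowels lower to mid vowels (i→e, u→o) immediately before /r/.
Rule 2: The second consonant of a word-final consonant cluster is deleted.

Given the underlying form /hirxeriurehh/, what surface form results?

herxerioreh

Rule 1 (pre-rhotic lowering): /i/ is a high vowel immediately before /r/, so it lowers to [e]. /u/ is a high vowel immediately before /r/, so it lowers to [o]. /hirxeriurehh/ → herxeriorehh.
Rule 2 (final cluster simplification): /h/ is the second consonant of a word-final cluster /hh/, so it deletes. /herxeriorehh/ → herxerioreh.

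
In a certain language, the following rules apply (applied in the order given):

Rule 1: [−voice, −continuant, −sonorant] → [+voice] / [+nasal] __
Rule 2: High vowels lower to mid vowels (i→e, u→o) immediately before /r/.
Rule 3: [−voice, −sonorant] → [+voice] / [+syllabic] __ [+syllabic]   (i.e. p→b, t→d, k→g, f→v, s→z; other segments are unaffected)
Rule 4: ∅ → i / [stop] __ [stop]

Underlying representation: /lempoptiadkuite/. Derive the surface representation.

Rule 1 (post-nasal voicing): /p/ is a voiceless stop immediately after the nasal /m/, so it voices to [b]. /lempoptiadkuite/ → lemboptiadkuite.
Rule 2 (pre-rhotic lowering): no segment meets the environment; /lemboptiadkuite/ is unchanged.
Rule 3 (intervocalic voicing): /t/ is a voiceless obstruent between vowels /i/ and /e/, so it voices to [d]. /lemboptiadkuite/ → lemboptiadkuide.
Rule 4 (stop-cluster i-epenthesis): /p/ and /t/ form a stop–stop cluster, so [i] is inserted between them. /d/ and /k/ form a stop–stop cluster, so [i] is inserted between them. /lemboptiadkuide/ → lembopitiadikuide.

lembopitiadikuide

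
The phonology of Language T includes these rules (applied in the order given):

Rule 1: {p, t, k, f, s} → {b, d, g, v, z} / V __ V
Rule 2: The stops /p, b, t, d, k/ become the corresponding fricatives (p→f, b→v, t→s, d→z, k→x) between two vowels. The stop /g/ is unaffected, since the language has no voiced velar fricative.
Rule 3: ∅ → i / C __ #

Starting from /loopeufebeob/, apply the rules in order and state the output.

Rule 1 (intervocalic voicing): /p/ is a voiceless obstruent between vowels /o/ and /e/, so it voices to [b]. /f/ is a voiceless obstruent between vowels /u/ and /e/, so it voices to [v]. /loopeufebeob/ → loobeuvebeob.
Rule 2 (intervocalic spirantization): /b/ is a stop between vowels /o/ and /e/, so it spirantizes to the fricative [v]. /b/ is a stop between vowels /e/ and /e/, so it spirantizes to the fricative [v]. /loobeuvebeob/ → looveuveveob.
Rule 3 (final i-epenthesis): the form ends in the consonant /b/, so [i] is inserted word-finally. /looveuveveob/ → looveuveveobi.

looveuveveobi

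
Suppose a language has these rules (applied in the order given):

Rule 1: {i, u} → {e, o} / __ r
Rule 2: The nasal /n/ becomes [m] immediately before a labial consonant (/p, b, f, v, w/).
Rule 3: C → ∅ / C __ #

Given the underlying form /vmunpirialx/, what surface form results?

Rule 1 (pre-rhotic lowering): /i/ is a high vowel immediately before /r/, so it lowers to [e]. /vmunpirialx/ → vmunperialx.
Rule 2 (nasal place assimilation): /n/ precedes the labial consonant /p/, so it assimilates in place to [m]. /vmunperialx/ → vmumperialx.
Rule 3 (final cluster simplification): /x/ is the second consonant of a word-final cluster /lx/, so it deletes. /vmumperialx/ → vmumperial.

vmumperial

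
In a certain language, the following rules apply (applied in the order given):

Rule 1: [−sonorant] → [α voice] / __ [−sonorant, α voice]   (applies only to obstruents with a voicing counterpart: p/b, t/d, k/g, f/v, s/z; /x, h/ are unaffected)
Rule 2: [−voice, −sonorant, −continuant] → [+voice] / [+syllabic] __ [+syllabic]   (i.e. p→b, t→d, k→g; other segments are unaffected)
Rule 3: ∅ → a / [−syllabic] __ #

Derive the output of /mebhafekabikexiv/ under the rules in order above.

mephafegabigexiva

Rule 1 (regressive voicing assimilation): /b/ precedes the voiceless obstruent /h/, so it devoices to [p] by assimilation. /mebhafekabikexiv/ → mephafekabikexiv.
Rule 2 (intervocalic voicing): /k/ is a voiceless stop between vowels /e/ and /a/, so it voices to [g]. /k/ is a voiceless stop between vowels /i/ and /e/, so it voices to [g]. /mephafekabikexiv/ → mephafegabigexiv.
Rule 3 (final a-epenthesis): the form ends in the consonant /v/, so [a] is inserted word-finally. /mephafegabigexiv/ → mephafegabigexiva.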